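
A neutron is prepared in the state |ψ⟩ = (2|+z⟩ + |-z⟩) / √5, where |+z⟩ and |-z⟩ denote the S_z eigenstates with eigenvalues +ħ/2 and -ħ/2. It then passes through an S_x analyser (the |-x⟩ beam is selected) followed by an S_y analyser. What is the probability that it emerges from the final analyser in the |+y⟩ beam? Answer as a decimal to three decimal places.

First analyser (S_x): P(|-x⟩) = |⟨-x|ψ⟩|² = 1/10.
After stage 1 the state is |-x⟩; P(|+y⟩) = |⟨+y|-x⟩|² = 1/2.
Joint probability = 1/10 × 1/2 = 0.050.

0.050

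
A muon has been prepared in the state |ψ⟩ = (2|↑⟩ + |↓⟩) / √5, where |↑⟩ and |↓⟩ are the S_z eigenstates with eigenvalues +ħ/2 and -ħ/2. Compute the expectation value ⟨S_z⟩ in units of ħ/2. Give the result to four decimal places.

⟨σ_z⟩ = |a|² - |b|² divided by |a|²+|b|², with a, b the |↑⟩, |↓⟩ amplitudes.
= (4 - 1)/5 = 3/5.
⟨S_z⟩ = (ħ/2)·⟨σ_z⟩.

0.6000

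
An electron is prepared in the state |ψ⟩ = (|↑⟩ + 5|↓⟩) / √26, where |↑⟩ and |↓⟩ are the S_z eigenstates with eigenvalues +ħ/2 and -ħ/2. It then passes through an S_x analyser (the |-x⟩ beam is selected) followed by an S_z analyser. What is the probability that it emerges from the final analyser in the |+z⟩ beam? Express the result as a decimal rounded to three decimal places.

0.154

First analyser (S_x): P(|-x⟩) = |⟨-x|ψ⟩|² = 16/52.
After stage 1 the state is |-x⟩; P(|+z⟩) = |⟨+z|-x⟩|² = 1/2.
Joint probability = 16/52 × 1/2 = 0.154.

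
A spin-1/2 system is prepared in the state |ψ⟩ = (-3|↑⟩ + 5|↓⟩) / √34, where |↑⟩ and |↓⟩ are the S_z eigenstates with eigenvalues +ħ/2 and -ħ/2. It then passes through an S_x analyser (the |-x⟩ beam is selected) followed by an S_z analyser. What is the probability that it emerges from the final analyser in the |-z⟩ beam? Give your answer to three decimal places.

First analyser (S_x): P(|-x⟩) = |⟨-x|ψ⟩|² = 64/68.
After stage 1 the state is |-x⟩; P(|-z⟩) = |⟨-z|-x⟩|² = 1/2.
Joint probability = 64/68 × 1/2 = 0.471.

0.471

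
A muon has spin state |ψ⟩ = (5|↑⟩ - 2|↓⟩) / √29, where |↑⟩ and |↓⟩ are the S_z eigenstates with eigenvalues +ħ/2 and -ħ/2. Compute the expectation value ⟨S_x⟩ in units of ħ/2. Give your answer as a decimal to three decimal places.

-0.690

⟨σ_x⟩ = 2 Re(a* b)/(|a|²+|b|²) with a = 5, b = -2.
a* b = -10, so ⟨σ_x⟩ = -20/29.
⟨S_x⟩ = (ħ/2)·⟨σ_x⟩.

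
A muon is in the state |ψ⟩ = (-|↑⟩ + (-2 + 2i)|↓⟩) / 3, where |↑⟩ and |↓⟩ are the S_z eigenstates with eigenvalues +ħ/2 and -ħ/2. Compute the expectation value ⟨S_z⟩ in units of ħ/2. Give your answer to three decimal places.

-0.778

⟨σ_z⟩ = |a|² - |b|² divided by |a|²+|b|², with a, b the |↑⟩, |↓⟩ amplitudes.
= (1 - 8)/9 = -7/9.
⟨S_z⟩ = (ħ/2)·⟨σ_z⟩.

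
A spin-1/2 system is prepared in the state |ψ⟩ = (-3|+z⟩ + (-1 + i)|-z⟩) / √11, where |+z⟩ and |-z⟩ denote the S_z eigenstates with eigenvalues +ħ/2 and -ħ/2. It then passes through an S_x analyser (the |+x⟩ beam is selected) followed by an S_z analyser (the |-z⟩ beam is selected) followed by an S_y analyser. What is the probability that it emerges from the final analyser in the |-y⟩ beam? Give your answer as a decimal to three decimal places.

0.193

First analyser (S_x): P(|+x⟩) = |⟨+x|ψ⟩|² = 17/22.
After stage 1 the state is |+x⟩; P(|-z⟩) = |⟨-z|+x⟩|² = 1/2.
After stage 2 the state is |-z⟩; P(|-y⟩) = |⟨-y|-z⟩|² = 1/2.
Joint probability = 17/22 × 1/2 × 1/2 = 0.193.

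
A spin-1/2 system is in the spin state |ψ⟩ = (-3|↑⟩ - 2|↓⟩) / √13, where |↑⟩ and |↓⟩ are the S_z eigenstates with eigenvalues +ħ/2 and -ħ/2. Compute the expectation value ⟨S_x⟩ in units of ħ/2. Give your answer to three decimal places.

⟨σ_x⟩ = 2 Re(a* b)/(|a|²+|b|²) with a = -3, b = -2.
a* b = 6, so ⟨σ_x⟩ = 12/13.
⟨S_x⟩ = (ħ/2)·⟨σ_x⟩.

0.923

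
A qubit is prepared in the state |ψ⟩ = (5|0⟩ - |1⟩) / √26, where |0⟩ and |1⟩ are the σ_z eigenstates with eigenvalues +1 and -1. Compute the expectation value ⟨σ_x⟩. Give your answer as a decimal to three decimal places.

⟨σ_x⟩ = 2 Re(a* b)/(|a|²+|b|²) with a = 5, b = -1.
a* b = -5, so ⟨σ_x⟩ = -10/26.

-0.385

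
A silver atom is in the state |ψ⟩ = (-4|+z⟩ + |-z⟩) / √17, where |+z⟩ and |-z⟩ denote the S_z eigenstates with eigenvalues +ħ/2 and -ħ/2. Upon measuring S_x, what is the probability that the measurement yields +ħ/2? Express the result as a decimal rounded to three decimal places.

|+x⟩ = (|+z⟩ + |-z⟩)/√2, so ⟨+x|ψ⟩ = (-3) / (√2·√17).
P = |-3|² / 34 = 9/34.

0.265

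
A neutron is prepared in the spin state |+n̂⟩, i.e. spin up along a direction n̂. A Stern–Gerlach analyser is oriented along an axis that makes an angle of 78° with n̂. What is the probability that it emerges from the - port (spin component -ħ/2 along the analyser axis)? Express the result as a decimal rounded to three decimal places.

0.396

For spin-½, the probability of finding spin-up along an axis at angle θ to the initial spin direction is cos²(θ/2); spin-down is sin²(θ/2).
θ = 78°, so P = sin²(39°) ≈ 0.396.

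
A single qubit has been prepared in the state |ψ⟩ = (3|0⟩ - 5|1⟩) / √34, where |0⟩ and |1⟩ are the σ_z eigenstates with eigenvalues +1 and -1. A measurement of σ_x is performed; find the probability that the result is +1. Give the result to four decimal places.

0.0588

|+x⟩ = (|0⟩ + |1⟩)/√2, so ⟨+x|ψ⟩ = (-2) / (√2·√34).
P = |-2|² / 68 = 4/68.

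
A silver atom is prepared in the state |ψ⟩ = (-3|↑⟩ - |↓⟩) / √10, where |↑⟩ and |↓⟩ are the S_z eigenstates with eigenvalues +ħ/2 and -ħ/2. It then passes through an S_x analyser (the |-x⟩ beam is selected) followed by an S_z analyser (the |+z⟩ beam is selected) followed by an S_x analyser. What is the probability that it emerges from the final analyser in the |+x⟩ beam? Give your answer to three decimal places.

0.050

First analyser (S_x): P(|-x⟩) = |⟨-x|ψ⟩|² = 4/20.
After stage 1 the state is |-x⟩; P(|+z⟩) = |⟨+z|-x⟩|² = 1/2.
After stage 2 the state is |+z⟩; P(|+x⟩) = |⟨+x|+z⟩|² = 1/2.
Joint probability = 4/20 × 1/2 × 1/2 = 0.050.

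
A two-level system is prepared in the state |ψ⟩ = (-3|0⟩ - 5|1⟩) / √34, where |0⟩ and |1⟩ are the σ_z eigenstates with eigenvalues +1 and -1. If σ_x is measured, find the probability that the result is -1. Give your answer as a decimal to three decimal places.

0.059

|-x⟩ = (|0⟩ - |1⟩)/√2, so ⟨-x|ψ⟩ = (2) / (√2·√34).
P = |2|² / 68 = 4/68.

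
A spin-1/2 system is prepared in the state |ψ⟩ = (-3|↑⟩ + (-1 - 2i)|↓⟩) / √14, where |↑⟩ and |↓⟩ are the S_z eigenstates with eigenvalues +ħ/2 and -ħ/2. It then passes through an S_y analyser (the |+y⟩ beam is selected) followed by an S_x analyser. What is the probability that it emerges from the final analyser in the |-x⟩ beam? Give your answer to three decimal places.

First analyser (S_y): P(|+y⟩) = |⟨+y|ψ⟩|² = 26/28.
After stage 1 the state is |+y⟩; P(|-x⟩) = |⟨-x|+y⟩|² = 1/2.
Joint probability = 26/28 × 1/2 = 0.464.

0.464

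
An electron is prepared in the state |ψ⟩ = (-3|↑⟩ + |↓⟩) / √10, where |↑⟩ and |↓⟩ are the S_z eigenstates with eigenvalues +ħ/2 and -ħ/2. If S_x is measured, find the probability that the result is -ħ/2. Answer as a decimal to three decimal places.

|-x⟩ = (|↑⟩ - |↓⟩)/√2, so ⟨-x|ψ⟩ = (-4) / (√2·√10).
P = |-4|² / 20 = 16/20.

0.800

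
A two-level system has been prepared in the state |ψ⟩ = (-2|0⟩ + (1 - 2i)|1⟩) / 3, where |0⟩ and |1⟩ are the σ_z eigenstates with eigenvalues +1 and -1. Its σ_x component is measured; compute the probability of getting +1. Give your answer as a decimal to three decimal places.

|+x⟩ = (|0⟩ + |1⟩)/√2, so ⟨+x|ψ⟩ = (-1 - 2i) / (√2·3).
P = |-1 - 2i|² / 18 = 5/18.

0.278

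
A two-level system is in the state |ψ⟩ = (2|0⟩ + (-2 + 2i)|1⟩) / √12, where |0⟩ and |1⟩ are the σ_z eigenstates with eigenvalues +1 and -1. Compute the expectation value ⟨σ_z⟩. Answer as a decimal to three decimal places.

-0.333

⟨σ_z⟩ = |a|² - |b|² divided by |a|²+|b|², with a, b the |0⟩, |1⟩ amplitudes.
= (4 - 8)/12 = -4/12.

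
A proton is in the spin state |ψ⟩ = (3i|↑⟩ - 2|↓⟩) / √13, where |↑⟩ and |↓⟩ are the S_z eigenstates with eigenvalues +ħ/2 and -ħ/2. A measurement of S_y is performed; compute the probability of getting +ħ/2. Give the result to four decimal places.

|+y⟩ = (|↑⟩ + i|↓⟩)/√2, so ⟨+y|ψ⟩ = (5i) / (√2·√13).
P = |5i|² / 26 = 25/26.

0.9615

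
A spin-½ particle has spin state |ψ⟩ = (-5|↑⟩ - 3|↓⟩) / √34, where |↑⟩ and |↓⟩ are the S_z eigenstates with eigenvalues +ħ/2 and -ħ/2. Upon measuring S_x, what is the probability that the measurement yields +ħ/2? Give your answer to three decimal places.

|+x⟩ = (|↑⟩ + |↓⟩)/√2, so ⟨+x|ψ⟩ = (-8) / (√2·√34).
P = |-8|² / 68 = 64/68.

0.941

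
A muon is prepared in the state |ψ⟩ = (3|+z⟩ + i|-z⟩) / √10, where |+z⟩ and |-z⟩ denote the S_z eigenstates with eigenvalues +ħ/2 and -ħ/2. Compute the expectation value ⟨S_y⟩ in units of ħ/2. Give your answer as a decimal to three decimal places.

⟨σ_y⟩ = 2 Im(a* b)/(|a|²+|b|²) with a = 3, b = i.
a* b = 3i, so ⟨σ_y⟩ = 6/10.
⟨S_y⟩ = (ħ/2)·⟨σ_y⟩.

0.600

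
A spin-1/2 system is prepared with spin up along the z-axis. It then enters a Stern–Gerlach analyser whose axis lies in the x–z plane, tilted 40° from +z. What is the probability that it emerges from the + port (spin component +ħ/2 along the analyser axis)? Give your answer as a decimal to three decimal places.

0.883

For spin-½, the probability of finding spin-up along an axis at angle θ to the initial spin direction is cos²(θ/2); spin-down is sin²(θ/2).
θ = 40°, so P = cos²(20°) ≈ 0.883.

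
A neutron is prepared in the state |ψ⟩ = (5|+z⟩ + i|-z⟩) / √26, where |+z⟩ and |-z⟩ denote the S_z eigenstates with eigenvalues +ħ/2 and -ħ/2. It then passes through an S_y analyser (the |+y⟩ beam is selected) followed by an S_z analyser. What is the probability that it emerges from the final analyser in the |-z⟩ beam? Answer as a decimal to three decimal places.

First analyser (S_y): P(|+y⟩) = |⟨+y|ψ⟩|² = 36/52.
After stage 1 the state is |+y⟩; P(|-z⟩) = |⟨-z|+y⟩|² = 1/2.
Joint probability = 36/52 × 1/2 = 0.346.

0.346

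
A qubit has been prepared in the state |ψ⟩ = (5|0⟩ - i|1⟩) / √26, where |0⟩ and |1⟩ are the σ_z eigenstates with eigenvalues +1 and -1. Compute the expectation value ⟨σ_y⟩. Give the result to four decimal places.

⟨σ_y⟩ = 2 Im(a* b)/(|a|²+|b|²) with a = 5, b = -i.
a* b = -5i, so ⟨σ_y⟩ = -10/26.

-0.3846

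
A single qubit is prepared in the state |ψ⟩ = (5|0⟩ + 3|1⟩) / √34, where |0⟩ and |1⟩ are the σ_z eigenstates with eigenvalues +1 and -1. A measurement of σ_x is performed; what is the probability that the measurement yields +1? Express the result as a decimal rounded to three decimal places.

|+x⟩ = (|0⟩ + |1⟩)/√2, so ⟨+x|ψ⟩ = (8) / (√2·√34).
P = |8|² / 68 = 64/68.

0.941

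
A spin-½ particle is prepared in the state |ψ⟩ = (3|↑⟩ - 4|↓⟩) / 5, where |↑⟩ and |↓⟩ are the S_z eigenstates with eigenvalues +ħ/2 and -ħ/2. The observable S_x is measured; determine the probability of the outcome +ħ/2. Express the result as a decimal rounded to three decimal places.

|+x⟩ = (|↑⟩ + |↓⟩)/√2, so ⟨+x|ψ⟩ = (-1) / (√2·5).
P = |-1|² / 50 = 1/50.

0.020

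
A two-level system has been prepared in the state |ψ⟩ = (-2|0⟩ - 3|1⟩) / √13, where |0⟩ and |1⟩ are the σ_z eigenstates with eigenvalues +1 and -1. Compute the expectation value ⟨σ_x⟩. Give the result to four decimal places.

⟨σ_x⟩ = 2 Re(a* b)/(|a|²+|b|²) with a = -2, b = -3.
a* b = 6, so ⟨σ_x⟩ = 12/13.

0.9231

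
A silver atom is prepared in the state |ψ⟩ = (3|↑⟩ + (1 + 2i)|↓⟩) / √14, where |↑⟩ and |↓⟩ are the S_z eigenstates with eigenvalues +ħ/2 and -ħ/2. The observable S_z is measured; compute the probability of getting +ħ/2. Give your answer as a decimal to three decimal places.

0.643

The +ħ/2 outcome corresponds to |↑⟩. Its amplitude in |ψ⟩ is 3/√14.
P = |3|² / 14 = 9/14.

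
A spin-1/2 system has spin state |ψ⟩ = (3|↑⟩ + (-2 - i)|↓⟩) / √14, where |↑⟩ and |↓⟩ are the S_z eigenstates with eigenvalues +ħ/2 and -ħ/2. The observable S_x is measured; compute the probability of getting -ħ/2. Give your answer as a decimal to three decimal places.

0.929

|-x⟩ = (|↑⟩ - |↓⟩)/√2, so ⟨-x|ψ⟩ = (5 + i) / (√2·√14).
P = |5 + i|² / 28 = 26/28.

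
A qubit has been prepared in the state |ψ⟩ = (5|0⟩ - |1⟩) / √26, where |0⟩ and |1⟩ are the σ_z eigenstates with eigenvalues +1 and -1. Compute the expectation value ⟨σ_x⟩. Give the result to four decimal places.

-0.3846

⟨σ_x⟩ = 2 Re(a* b)/(|a|²+|b|²) with a = 5, b = -1.
a* b = -5, so ⟨σ_x⟩ = -10/26.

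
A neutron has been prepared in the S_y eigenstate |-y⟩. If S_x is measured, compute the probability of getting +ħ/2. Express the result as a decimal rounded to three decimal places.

0.500

In the S_z basis, |-y⟩ = (|+z⟩ - i|-z⟩)/√2 and |+x⟩ = (|+z⟩ + |-z⟩)/√2.
|⟨+x|-y⟩|² = 1/2.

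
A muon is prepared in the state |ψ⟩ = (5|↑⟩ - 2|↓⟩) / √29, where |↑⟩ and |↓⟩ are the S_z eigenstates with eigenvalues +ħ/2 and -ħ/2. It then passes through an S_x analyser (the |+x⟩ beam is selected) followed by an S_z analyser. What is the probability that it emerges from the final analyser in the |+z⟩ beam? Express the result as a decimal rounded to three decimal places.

First analyser (S_x): P(|+x⟩) = |⟨+x|ψ⟩|² = 9/58.
After stage 1 the state is |+x⟩; P(|+z⟩) = |⟨+z|+x⟩|² = 1/2.
Joint probability = 9/58 × 1/2 = 0.078.

0.078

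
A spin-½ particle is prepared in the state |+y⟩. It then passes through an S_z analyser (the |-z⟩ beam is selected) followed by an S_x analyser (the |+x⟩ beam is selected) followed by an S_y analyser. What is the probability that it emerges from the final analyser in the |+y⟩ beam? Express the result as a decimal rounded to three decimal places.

0.125

First analyser (S_z): from |+y⟩, P(|-z⟩) = 1/2.
After stage 1 the state is |-z⟩; P(|+x⟩) = |⟨+x|-z⟩|² = 1/2.
After stage 2 the state is |+x⟩; P(|+y⟩) = |⟨+y|+x⟩|² = 1/2.
Joint probability = 1/2 × 1/2 × 1/2 = 0.125.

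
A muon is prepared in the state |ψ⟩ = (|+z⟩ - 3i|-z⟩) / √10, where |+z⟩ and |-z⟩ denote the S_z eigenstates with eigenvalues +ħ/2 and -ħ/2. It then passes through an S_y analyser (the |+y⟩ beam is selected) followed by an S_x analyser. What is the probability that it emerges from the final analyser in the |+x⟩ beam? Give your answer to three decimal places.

First analyser (S_y): P(|+y⟩) = |⟨+y|ψ⟩|² = 4/20.
After stage 1 the state is |+y⟩; P(|+x⟩) = |⟨+x|+y⟩|² = 1/2.
Joint probability = 4/20 × 1/2 = 0.100.

0.100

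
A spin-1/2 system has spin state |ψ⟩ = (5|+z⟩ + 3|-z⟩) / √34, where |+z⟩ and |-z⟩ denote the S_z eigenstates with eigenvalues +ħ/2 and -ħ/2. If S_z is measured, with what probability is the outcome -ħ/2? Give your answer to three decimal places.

The -ħ/2 outcome corresponds to |-z⟩. Its amplitude in |ψ⟩ is 3/√34.
P = |3|² / 34 = 9/34.

0.265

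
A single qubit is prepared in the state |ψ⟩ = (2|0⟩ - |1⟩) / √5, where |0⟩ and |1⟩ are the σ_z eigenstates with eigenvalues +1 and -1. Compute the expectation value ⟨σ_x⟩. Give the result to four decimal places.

-0.8000

⟨σ_x⟩ = 2 Re(a* b)/(|a|²+|b|²) with a = 2, b = -1.
a* b = -2, so ⟨σ_x⟩ = -4/5.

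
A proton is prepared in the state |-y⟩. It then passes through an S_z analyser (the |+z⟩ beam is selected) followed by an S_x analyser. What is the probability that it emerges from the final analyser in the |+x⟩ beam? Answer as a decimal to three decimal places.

0.250

First analyser (S_z): from |-y⟩, P(|+z⟩) = 1/2.
After stage 1 the state is |+z⟩; P(|+x⟩) = |⟨+x|+z⟩|² = 1/2.
Joint probability = 1/2 × 1/2 = 0.250.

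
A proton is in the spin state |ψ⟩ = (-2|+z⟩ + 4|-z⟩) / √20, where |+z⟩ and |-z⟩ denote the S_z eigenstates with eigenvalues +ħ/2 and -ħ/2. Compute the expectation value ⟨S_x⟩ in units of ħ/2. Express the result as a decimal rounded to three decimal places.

⟨σ_x⟩ = 2 Re(a* b)/(|a|²+|b|²) with a = -2, b = 4.
a* b = -8, so ⟨σ_x⟩ = -16/20.
⟨S_x⟩ = (ħ/2)·⟨σ_x⟩.

-0.800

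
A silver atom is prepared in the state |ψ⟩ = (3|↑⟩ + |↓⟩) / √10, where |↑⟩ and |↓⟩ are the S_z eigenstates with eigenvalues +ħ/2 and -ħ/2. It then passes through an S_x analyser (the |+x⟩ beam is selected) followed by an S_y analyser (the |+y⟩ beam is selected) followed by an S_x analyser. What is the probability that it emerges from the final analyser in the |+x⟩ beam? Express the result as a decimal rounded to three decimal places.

0.200

First analyser (S_x): P(|+x⟩) = |⟨+x|ψ⟩|² = 16/20.
After stage 1 the state is |+x⟩; P(|+y⟩) = |⟨+y|+x⟩|² = 1/2.
After stage 2 the state is |+y⟩; P(|+x⟩) = |⟨+x|+y⟩|² = 1/2.
Joint probability = 16/20 × 1/2 × 1/2 = 0.200.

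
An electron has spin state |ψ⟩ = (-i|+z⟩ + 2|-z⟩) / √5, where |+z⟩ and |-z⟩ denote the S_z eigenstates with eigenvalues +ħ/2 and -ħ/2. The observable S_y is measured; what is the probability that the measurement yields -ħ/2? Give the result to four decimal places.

|-y⟩ = (|+z⟩ - i|-z⟩)/√2, so ⟨-y|ψ⟩ = (i) / (√2·√5).
P = |i|² / 10 = 1/10.

0.1000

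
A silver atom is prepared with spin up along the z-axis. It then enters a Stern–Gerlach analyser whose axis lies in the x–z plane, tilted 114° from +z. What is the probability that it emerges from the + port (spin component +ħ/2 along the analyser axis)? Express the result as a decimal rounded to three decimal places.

For spin-½, the probability of finding spin-up along an axis at angle θ to the initial spin direction is cos²(θ/2); spin-down is sin²(θ/2).
θ = 114°, so P = cos²(57°) ≈ 0.297.

0.297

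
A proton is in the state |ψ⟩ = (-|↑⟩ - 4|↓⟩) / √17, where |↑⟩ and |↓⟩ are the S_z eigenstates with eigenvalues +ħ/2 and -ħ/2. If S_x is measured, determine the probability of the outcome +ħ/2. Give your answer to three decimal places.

0.735

|+x⟩ = (|↑⟩ + |↓⟩)/√2, so ⟨+x|ψ⟩ = (-5) / (√2·√17).
P = |-5|² / 34 = 25/34.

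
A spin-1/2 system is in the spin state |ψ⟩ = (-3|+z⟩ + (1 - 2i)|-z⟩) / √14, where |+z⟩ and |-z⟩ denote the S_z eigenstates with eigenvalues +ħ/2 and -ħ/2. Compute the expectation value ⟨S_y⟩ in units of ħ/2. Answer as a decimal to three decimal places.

⟨σ_y⟩ = 2 Im(a* b)/(|a|²+|b|²) with a = -3, b = (1 - 2i).
a* b = (-3 + 6i), so ⟨σ_y⟩ = 12/14.
⟨S_y⟩ = (ħ/2)·⟨σ_y⟩.

0.857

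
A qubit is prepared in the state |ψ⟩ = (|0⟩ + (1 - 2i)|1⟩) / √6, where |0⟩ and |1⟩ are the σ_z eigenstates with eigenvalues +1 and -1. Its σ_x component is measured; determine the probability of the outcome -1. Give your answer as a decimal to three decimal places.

|-x⟩ = (|0⟩ - |1⟩)/√2, so ⟨-x|ψ⟩ = (2i) / (√2·√6).
P = |2i|² / 12 = 4/12.

0.333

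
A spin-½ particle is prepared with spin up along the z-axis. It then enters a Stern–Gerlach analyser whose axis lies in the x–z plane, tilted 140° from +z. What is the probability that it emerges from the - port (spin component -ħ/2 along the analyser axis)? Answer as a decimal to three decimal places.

0.883

For spin-½, the probability of finding spin-up along an axis at angle θ to the initial spin direction is cos²(θ/2); spin-down is sin²(θ/2).
θ = 140°, so P = sin²(70°) ≈ 0.883.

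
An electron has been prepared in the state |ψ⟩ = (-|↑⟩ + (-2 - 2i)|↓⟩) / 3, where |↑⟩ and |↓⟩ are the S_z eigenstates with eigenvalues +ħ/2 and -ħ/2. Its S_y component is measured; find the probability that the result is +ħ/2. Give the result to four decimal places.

0.7222

|+y⟩ = (|↑⟩ + i|↓⟩)/√2, so ⟨+y|ψ⟩ = (-3 + 2i) / (√2·3).
P = |-3 + 2i|² / 18 = 13/18.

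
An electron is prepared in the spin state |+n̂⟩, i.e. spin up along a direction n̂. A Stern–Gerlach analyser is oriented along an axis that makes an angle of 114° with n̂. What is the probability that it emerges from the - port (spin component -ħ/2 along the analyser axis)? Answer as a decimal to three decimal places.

For spin-½, the probability of finding spin-up along an axis at angle θ to the initial spin direction is cos²(θ/2); spin-down is sin²(θ/2).
θ = 114°, so P = sin²(57°) ≈ 0.703.

0.703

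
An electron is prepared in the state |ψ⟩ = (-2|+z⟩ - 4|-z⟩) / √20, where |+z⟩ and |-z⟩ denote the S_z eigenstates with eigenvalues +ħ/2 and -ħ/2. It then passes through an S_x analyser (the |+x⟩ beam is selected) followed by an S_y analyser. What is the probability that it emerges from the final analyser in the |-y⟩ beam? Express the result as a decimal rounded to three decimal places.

0.450

First analyser (S_x): P(|+x⟩) = |⟨+x|ψ⟩|² = 36/40.
After stage 1 the state is |+x⟩; P(|-y⟩) = |⟨-y|+x⟩|² = 1/2.
Joint probability = 36/40 × 1/2 = 0.450.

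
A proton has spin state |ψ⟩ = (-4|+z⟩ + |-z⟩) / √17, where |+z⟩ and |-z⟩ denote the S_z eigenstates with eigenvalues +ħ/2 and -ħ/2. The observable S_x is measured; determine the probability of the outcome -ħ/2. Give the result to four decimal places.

0.7353

|-x⟩ = (|+z⟩ - |-z⟩)/√2, so ⟨-x|ψ⟩ = (-5) / (√2·√17).
P = |-5|² / 34 = 25/34.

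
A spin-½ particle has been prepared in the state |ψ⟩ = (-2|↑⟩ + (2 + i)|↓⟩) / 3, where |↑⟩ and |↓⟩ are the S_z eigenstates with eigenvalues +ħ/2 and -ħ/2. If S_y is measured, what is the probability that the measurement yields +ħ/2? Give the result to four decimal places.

|+y⟩ = (|↑⟩ + i|↓⟩)/√2, so ⟨+y|ψ⟩ = (-1 - 2i) / (√2·3).
P = |-1 - 2i|² / 18 = 5/18.

0.2778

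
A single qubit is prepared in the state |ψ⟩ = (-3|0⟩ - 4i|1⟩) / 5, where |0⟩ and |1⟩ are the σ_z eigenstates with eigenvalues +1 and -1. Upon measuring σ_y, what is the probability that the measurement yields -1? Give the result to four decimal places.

0.0200

|-y⟩ = (|0⟩ - i|1⟩)/√2, so ⟨-y|ψ⟩ = (1) / (√2·5).
P = |1|² / 50 = 1/50.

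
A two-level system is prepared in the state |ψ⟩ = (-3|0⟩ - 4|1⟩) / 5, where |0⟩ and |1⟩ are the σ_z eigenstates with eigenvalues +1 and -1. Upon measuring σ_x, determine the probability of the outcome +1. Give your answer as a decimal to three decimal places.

0.980

|+x⟩ = (|0⟩ + |1⟩)/√2, so ⟨+x|ψ⟩ = (-7) / (√2·5).
P = |-7|² / 50 = 49/50.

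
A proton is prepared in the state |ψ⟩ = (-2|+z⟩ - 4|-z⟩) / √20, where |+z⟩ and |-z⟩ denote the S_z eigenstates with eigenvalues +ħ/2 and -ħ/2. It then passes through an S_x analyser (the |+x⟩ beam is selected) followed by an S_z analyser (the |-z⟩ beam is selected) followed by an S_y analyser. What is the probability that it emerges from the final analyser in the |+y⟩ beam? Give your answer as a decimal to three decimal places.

First analyser (S_x): P(|+x⟩) = |⟨+x|ψ⟩|² = 36/40.
After stage 1 the state is |+x⟩; P(|-z⟩) = |⟨-z|+x⟩|² = 1/2.
After stage 2 the state is |-z⟩; P(|+y⟩) = |⟨+y|-z⟩|² = 1/2.
Joint probability = 36/40 × 1/2 × 1/2 = 0.225.

0.225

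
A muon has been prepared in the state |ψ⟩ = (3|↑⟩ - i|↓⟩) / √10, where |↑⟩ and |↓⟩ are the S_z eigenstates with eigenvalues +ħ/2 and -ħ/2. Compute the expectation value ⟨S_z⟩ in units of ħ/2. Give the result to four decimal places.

0.8000

⟨σ_z⟩ = |a|² - |b|² divided by |a|²+|b|², with a, b the |↑⟩, |↓⟩ amplitudes.
= (9 - 1)/10 = 8/10.
⟨S_z⟩ = (ħ/2)·⟨σ_z⟩.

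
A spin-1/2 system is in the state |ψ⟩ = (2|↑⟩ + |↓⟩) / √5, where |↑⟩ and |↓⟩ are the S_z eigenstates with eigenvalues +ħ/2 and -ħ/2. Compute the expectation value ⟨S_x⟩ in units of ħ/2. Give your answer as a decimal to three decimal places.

0.800

⟨σ_x⟩ = 2 Re(a* b)/(|a|²+|b|²) with a = 2, b = 1.
a* b = 2, so ⟨σ_x⟩ = 4/5.
⟨S_x⟩ = (ħ/2)·⟨σ_x⟩.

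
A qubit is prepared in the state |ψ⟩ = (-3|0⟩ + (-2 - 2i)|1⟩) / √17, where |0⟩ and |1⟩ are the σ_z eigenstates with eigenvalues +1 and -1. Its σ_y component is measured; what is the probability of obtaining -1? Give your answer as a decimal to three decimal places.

0.147

|-y⟩ = (|0⟩ - i|1⟩)/√2, so ⟨-y|ψ⟩ = (-1 - 2i) / (√2·√17).
P = |-1 - 2i|² / 34 = 5/34.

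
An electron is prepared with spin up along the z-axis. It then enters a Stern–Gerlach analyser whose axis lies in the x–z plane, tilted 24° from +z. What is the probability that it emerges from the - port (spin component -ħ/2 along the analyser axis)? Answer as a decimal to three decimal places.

0.043

For spin-½, the probability of finding spin-up along an axis at angle θ to the initial spin direction is cos²(θ/2); spin-down is sin²(θ/2).
θ = 24°, so P = sin²(12°) ≈ 0.043.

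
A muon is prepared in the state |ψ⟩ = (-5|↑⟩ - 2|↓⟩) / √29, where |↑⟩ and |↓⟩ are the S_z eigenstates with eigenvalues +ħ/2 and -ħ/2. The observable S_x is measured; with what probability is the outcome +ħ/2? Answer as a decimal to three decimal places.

0.845

|+x⟩ = (|↑⟩ + |↓⟩)/√2, so ⟨+x|ψ⟩ = (-7) / (√2·√29).
P = |-7|² / 58 = 49/58.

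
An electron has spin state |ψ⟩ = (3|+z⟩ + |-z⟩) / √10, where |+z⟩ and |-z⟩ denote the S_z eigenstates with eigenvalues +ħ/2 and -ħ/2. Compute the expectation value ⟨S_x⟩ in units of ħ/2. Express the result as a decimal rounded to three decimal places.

0.600

⟨σ_x⟩ = 2 Re(a* b)/(|a|²+|b|²) with a = 3, b = 1.
a* b = 3, so ⟨σ_x⟩ = 6/10.
⟨S_x⟩ = (ħ/2)·⟨σ_x⟩.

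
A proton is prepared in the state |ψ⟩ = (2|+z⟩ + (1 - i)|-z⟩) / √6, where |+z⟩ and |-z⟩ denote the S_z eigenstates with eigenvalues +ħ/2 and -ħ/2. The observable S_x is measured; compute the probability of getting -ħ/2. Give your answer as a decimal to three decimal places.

0.167

|-x⟩ = (|+z⟩ - |-z⟩)/√2, so ⟨-x|ψ⟩ = (1 + i) / (√2·√6).
P = |1 + i|² / 12 = 2/12.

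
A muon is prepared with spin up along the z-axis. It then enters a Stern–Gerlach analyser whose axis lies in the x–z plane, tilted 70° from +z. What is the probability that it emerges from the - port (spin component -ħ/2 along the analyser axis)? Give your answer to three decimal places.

For spin-½, the probability of finding spin-up along an axis at angle θ to the initial spin direction is cos²(θ/2); spin-down is sin²(θ/2).
θ = 70°, so P = sin²(35°) ≈ 0.329.

0.329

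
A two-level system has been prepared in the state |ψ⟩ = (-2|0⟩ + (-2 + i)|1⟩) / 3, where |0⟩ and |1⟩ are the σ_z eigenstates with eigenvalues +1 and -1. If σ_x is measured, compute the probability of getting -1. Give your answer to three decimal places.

|-x⟩ = (|0⟩ - |1⟩)/√2, so ⟨-x|ψ⟩ = (-i) / (√2·3).
P = |-i|² / 18 = 1/18.

0.056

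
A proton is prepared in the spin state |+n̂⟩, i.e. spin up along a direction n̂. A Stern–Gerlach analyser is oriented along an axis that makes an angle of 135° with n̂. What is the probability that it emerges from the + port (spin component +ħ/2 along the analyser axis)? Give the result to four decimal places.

0.1464

For spin-½, the probability of finding spin-up along an axis at angle θ to the initial spin direction is cos²(θ/2); spin-down is sin²(θ/2).
θ = 135°, so P = cos²(67.5°) ≈ 0.1464.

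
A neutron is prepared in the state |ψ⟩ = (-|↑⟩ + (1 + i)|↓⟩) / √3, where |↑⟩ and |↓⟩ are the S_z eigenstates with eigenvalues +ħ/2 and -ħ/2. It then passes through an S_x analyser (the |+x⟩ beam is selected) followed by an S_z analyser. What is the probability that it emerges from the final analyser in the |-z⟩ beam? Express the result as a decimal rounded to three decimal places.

0.083

First analyser (S_x): P(|+x⟩) = |⟨+x|ψ⟩|² = 1/6.
After stage 1 the state is |+x⟩; P(|-z⟩) = |⟨-z|+x⟩|² = 1/2.
Joint probability = 1/6 × 1/2 = 0.083.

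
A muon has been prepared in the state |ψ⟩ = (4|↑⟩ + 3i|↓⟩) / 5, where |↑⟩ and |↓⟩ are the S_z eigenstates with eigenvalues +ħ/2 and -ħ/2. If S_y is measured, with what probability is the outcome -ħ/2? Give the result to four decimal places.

|-y⟩ = (|↑⟩ - i|↓⟩)/√2, so ⟨-y|ψ⟩ = (1) / (√2·5).
P = |1|² / 50 = 1/50.

0.0200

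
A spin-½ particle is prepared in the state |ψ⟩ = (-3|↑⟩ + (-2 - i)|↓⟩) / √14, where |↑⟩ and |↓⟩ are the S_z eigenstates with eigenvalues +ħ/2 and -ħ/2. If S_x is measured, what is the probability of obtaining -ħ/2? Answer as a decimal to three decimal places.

0.071

|-x⟩ = (|↑⟩ - |↓⟩)/√2, so ⟨-x|ψ⟩ = (-1 + i) / (√2·√14).
P = |-1 + i|² / 28 = 2/28.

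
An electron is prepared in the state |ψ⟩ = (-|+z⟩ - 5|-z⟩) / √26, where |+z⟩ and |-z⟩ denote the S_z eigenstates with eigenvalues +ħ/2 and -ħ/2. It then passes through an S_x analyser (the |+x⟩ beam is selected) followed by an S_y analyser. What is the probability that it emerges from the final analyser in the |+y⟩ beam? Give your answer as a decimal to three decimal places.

0.346

First analyser (S_x): P(|+x⟩) = |⟨+x|ψ⟩|² = 36/52.
After stage 1 the state is |+x⟩; P(|+y⟩) = |⟨+y|+x⟩|² = 1/2.
Joint probability = 36/52 × 1/2 = 0.346.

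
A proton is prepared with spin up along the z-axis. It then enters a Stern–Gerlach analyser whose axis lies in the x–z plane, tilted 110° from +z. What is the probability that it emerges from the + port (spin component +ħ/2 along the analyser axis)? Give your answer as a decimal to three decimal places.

For spin-½, the probability of finding spin-up along an axis at angle θ to the initial spin direction is cos²(θ/2); spin-down is sin²(θ/2).
θ = 110°, so P = cos²(55°) ≈ 0.329.

0.329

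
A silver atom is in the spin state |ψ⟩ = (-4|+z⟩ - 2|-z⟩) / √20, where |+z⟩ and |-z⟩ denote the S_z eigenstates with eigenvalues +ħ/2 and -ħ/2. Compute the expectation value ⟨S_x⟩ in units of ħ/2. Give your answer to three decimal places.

⟨σ_x⟩ = 2 Re(a* b)/(|a|²+|b|²) with a = -4, b = -2.
a* b = 8, so ⟨σ_x⟩ = 16/20.
⟨S_x⟩ = (ħ/2)·⟨σ_x⟩.

0.800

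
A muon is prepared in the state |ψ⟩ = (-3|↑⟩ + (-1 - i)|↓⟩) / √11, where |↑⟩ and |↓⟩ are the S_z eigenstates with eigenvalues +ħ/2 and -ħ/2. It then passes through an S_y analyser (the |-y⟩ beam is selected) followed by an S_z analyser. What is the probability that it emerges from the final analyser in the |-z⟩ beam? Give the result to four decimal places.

0.1136

First analyser (S_y): P(|-y⟩) = |⟨-y|ψ⟩|² = 5/22.
After stage 1 the state is |-y⟩; P(|-z⟩) = |⟨-z|-y⟩|² = 1/2.
Joint probability = 5/22 × 1/2 = 0.1136.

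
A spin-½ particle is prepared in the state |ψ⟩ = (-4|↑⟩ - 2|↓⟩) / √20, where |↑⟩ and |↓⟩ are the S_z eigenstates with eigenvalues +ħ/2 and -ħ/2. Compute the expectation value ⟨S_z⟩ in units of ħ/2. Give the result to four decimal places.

0.6000

⟨σ_z⟩ = |a|² - |b|² divided by |a|²+|b|², with a, b the |↑⟩, |↓⟩ amplitudes.
= (16 - 4)/20 = 12/20.
⟨S_z⟩ = (ħ/2)·⟨σ_z⟩.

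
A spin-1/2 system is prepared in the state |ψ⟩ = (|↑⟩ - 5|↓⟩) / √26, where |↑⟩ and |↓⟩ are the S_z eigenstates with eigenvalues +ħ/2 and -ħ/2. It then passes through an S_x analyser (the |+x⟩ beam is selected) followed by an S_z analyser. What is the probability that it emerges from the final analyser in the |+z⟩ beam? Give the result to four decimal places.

0.1538

First analyser (S_x): P(|+x⟩) = |⟨+x|ψ⟩|² = 16/52.
After stage 1 the state is |+x⟩; P(|+z⟩) = |⟨+z|+x⟩|² = 1/2.
Joint probability = 16/52 × 1/2 = 0.1538.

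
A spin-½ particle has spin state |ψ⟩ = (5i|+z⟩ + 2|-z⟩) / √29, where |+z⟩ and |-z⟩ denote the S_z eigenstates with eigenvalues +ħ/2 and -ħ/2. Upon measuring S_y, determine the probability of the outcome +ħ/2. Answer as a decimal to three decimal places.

|+y⟩ = (|+z⟩ + i|-z⟩)/√2, so ⟨+y|ψ⟩ = (3i) / (√2·√29).
P = |3i|² / 58 = 9/58.

0.155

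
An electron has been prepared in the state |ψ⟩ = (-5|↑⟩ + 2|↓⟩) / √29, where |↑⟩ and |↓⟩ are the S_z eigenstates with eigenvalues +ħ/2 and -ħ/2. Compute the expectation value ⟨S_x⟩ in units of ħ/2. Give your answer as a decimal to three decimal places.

⟨σ_x⟩ = 2 Re(a* b)/(|a|²+|b|²) with a = -5, b = 2.
a* b = -10, so ⟨σ_x⟩ = -20/29.
⟨S_x⟩ = (ħ/2)·⟨σ_x⟩.

-0.690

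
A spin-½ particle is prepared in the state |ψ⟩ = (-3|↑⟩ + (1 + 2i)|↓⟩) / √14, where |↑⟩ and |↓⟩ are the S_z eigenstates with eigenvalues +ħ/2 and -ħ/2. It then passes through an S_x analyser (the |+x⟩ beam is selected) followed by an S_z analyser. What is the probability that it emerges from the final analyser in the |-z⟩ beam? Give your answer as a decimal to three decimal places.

First analyser (S_x): P(|+x⟩) = |⟨+x|ψ⟩|² = 8/28.
After stage 1 the state is |+x⟩; P(|-z⟩) = |⟨-z|+x⟩|² = 1/2.
Joint probability = 8/28 × 1/2 = 0.143.

0.143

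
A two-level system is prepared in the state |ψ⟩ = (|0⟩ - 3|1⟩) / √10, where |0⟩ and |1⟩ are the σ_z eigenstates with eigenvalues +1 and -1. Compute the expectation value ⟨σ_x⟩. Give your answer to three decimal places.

-0.600

⟨σ_x⟩ = 2 Re(a* b)/(|a|²+|b|²) with a = 1, b = -3.
a* b = -3, so ⟨σ_x⟩ = -6/10.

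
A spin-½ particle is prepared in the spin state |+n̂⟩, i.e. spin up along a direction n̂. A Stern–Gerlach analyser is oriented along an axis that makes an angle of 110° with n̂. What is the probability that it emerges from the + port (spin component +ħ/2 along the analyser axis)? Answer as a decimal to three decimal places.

For spin-½, the probability of finding spin-up along an axis at angle θ to the initial spin direction is cos²(θ/2); spin-down is sin²(θ/2).
θ = 110°, so P = cos²(55°) ≈ 0.329.

0.329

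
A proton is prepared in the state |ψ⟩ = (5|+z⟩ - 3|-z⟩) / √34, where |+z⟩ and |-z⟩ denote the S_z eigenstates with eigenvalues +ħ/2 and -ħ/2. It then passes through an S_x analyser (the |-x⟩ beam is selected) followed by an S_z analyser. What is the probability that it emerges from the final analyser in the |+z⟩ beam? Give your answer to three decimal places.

0.471

First analyser (S_x): P(|-x⟩) = |⟨-x|ψ⟩|² = 64/68.
After stage 1 the state is |-x⟩; P(|+z⟩) = |⟨+z|-x⟩|² = 1/2.
Joint probability = 64/68 × 1/2 = 0.471.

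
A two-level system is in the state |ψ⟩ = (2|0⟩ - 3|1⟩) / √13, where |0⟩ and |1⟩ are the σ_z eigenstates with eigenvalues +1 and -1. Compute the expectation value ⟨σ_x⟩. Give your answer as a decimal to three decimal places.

⟨σ_x⟩ = 2 Re(a* b)/(|a|²+|b|²) with a = 2, b = -3.
a* b = -6, so ⟨σ_x⟩ = -12/13.

-0.923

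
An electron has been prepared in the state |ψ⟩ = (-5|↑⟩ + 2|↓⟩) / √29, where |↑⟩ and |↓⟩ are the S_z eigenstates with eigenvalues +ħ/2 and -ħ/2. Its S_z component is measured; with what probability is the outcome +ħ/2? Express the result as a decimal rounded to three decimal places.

The +ħ/2 outcome corresponds to |↑⟩. Its amplitude in |ψ⟩ is -5/√29.
P = |-5|² / 29 = 25/29.

0.862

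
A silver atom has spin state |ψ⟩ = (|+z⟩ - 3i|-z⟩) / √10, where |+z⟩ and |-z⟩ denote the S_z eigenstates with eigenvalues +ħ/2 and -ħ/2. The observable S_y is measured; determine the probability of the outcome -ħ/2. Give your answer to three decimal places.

|-y⟩ = (|+z⟩ - i|-z⟩)/√2, so ⟨-y|ψ⟩ = (4) / (√2·√10).
P = |4|² / 20 = 16/20.

0.800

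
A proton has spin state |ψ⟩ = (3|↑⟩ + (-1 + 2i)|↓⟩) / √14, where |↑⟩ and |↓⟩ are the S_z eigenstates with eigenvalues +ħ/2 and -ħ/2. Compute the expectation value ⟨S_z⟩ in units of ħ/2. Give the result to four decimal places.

0.2857

⟨σ_z⟩ = |a|² - |b|² divided by |a|²+|b|², with a, b the |↑⟩, |↓⟩ amplitudes.
= (9 - 5)/14 = 4/14.
⟨S_z⟩ = (ħ/2)·⟨σ_z⟩.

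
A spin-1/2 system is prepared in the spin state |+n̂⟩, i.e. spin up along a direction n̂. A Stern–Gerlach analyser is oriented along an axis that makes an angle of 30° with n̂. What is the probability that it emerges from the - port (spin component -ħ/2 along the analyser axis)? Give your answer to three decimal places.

0.067

For spin-½, the probability of finding spin-up along an axis at angle θ to the initial spin direction is cos²(θ/2); spin-down is sin²(θ/2).
θ = 30°, so P = sin²(15°) ≈ 0.067.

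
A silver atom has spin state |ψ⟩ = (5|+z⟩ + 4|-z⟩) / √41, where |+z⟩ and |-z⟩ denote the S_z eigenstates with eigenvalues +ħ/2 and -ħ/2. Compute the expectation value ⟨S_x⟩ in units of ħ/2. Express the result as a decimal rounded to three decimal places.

0.976

⟨σ_x⟩ = 2 Re(a* b)/(|a|²+|b|²) with a = 5, b = 4.
a* b = 20, so ⟨σ_x⟩ = 40/41.
⟨S_x⟩ = (ħ/2)·⟨σ_x⟩.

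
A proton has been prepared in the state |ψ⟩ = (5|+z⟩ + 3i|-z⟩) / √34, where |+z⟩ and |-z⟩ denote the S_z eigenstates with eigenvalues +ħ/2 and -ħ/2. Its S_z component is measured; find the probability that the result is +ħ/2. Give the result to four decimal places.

The +ħ/2 outcome corresponds to |+z⟩. Its amplitude in |ψ⟩ is 5/√34.
P = |5|² / 34 = 25/34.

0.7353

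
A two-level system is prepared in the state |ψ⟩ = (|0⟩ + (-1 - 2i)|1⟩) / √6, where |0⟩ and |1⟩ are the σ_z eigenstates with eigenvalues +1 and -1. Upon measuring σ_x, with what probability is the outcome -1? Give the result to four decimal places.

|-x⟩ = (|0⟩ - |1⟩)/√2, so ⟨-x|ψ⟩ = (2 + 2i) / (√2·√6).
P = |2 + 2i|² / 12 = 8/12.

0.6667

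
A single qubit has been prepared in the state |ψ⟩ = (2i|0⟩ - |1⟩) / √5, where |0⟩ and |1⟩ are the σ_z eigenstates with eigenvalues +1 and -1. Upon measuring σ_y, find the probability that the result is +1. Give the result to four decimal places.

|+y⟩ = (|0⟩ + i|1⟩)/√2, so ⟨+y|ψ⟩ = (3i) / (√2·√5).
P = |3i|² / 10 = 9/10.

0.9000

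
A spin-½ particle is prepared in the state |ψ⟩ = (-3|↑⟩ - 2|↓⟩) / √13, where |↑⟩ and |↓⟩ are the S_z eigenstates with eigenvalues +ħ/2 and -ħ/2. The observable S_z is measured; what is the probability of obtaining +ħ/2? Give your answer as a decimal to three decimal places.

0.692

The +ħ/2 outcome corresponds to |↑⟩. Its amplitude in |ψ⟩ is -3/√13.
P = |-3|² / 13 = 9/13.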